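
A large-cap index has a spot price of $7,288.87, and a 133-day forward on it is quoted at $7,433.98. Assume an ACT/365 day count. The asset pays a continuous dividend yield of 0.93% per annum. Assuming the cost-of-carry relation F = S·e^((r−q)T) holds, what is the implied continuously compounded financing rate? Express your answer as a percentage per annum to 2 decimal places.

6.34%

From F = S·e^((r−q)T): (r − q) = ln(F/S)/T
ln(7433.98/7288.87) = ln(1.019908) = 0.019712
(r − q) = 0.019712 / (133/365) = 0.054097
r = ln(F/S)/T + q = 0.054097 + 0.0093 = 0.063397
r = 6.34%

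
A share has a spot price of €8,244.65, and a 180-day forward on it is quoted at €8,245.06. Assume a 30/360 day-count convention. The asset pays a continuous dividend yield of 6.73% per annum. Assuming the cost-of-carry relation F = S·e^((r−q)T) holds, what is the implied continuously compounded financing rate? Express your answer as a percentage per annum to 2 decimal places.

From F = S·e^((r−q)T): (r − q) = ln(F/S)/T
ln(8245.06/8244.65) = ln(1.000050) = 0.000050
(r − q) = 0.000050 / (180/360) = 0.000100
r = ln(F/S)/T + q = 0.000100 + 0.0673 = 0.067400
r = 6.74%

6.74%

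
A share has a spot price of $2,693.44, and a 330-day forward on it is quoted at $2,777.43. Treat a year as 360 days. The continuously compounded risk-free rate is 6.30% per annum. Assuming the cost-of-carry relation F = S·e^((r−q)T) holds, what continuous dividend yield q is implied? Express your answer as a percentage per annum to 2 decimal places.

From F = S·e^((r−q)T): (r − q) = ln(F/S)/T
ln(2777.43/2693.44) = ln(1.031183) = 0.030707
(r − q) = 0.030707 / (330/360) = 0.033499
q = r − ln(F/S)/T = 0.0630 − 0.033499 = 0.029501
q = 2.95%

2.95%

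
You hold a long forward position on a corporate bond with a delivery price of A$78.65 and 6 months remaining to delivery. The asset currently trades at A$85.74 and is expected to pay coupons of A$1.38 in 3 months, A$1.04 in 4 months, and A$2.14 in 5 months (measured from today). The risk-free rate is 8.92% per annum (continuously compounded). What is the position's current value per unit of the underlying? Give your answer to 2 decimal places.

A$6.10

PV(remaining coupons) I = 1.38·e^(−0.0892·3/12) + 1.04·e^(−0.0892·4/12) + 2.14·e^(−0.0892·5/12) = 4.4210
Current forward F = (S − I)·e^(rT) = (85.74 − 4.4210)·e^(0.0892·6/12) = 81.3190 × 1.045610 = 85.0280
Value (long) = (F − K)·e^(−rT) = (85.0280 − 78.65) × 0.956380 = 6.0998
Value = A$6.10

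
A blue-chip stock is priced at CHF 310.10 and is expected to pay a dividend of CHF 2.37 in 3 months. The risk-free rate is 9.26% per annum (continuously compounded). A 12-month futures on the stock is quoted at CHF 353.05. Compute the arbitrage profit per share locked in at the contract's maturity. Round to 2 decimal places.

PV(dividends) I = 2.37·e^(−0.0926·3/12) = 2.3158
Fair futures F* = (S − I)·e^(rT) = (310.10 − 2.3158)·e^0.092600 = 307.7842 × 1.097023 = 337.6463
Market CHF 353.05 > fair 337.6463: forward overpriced → cash-and-carry (borrow at r, buy the stock and collect the dividends, short the forward).
Profit at T = |F_mkt − F*| = |353.05 − 337.6463| = CHF 15.40 per share

CHF 15.40 per share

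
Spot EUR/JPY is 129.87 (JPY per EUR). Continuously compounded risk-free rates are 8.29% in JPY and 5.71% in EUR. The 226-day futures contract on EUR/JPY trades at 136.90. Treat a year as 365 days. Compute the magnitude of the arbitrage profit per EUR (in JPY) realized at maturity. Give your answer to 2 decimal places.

Fair futures: F* = S·e^(carry·T), with carry = (r_JPY − r_EUR) = 0.0829 − 0.0571 = 0.0258
F* = 129.87 · e^(0.0258 × 226/365) = 129.87 · e^0.015975 = 129.87 × 1.016103 = 131.9613
Market 136.90 > fair 131.9613: forward overpriced → cash-and-carry (buy spot, short the forward).
At maturity, profit = |F_mkt − F*| = |136.90 − 131.9613| = 4.94 per EUR (in JPY)

4.94 per EUR (in JPY)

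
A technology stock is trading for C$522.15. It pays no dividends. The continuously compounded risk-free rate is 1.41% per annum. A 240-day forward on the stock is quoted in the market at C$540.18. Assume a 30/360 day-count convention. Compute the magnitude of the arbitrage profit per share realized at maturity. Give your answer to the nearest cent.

C$13.10 per share

Fair forward: F* = S·e^(carry·T), with carry = r = 0.0141
F* = 522.15 · e^(0.0141 × 240/360) = 522.15 · e^0.009400 = 522.15 × 1.009444 = C$527.0812
Market C$540.18 > fair C$527.0812: forward overpriced → cash-and-carry (buy spot, short the forward).
At maturity, profit = |F_mkt − F*| = |540.18 − 527.0812| = C$13.10 per share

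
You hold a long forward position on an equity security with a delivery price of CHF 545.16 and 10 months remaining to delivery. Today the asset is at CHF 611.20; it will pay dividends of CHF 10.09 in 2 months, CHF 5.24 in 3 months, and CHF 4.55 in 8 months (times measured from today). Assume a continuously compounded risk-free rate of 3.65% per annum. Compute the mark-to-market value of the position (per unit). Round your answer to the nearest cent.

PV(remaining dividends) I = 10.09·e^(−0.0365·2/12) + 5.24·e^(−0.0365·3/12) + 4.55·e^(−0.0365·8/12) = 19.6618
Current forward F = (S − I)·e^(rT) = (611.20 − 19.6618)·e^(0.0365·10/12) = 591.5382 × 1.030884 = 609.8073
Value (long) = (F − K)·e^(−rT) = (609.8073 − 545.16) × 0.970041 = 62.7105
Value = CHF 62.71

CHF 62.71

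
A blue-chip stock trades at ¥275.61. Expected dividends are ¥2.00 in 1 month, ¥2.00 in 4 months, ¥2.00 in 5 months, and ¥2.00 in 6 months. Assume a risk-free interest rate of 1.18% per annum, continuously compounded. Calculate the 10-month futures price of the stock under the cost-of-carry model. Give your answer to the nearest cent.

PV(dividends) I = 2.00·e^(−0.0118·1/12) + 2.00·e^(−0.0118·4/12) + 2.00·e^(−0.0118·5/12) + 2.00·e^(−0.0118·6/12)
I = 1.9980 + 1.9921 + 1.9902 + 1.9882 = 7.9685
F = (S − I)·e^(rT) = (275.61 − 7.9685) · e^(0.0118·10/12)
= 267.6415 · e^0.009833 = 267.6415 × 1.009882 = ¥270.29

¥270.29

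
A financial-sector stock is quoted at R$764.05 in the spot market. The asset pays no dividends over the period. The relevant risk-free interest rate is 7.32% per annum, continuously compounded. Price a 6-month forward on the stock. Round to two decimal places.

R$792.53

F = S·e^(rT) = 764.05 · e^(0.0732 × 6/12)
= 764.05 · e^0.036600 = 764.05 × 1.037278
F = R$792.53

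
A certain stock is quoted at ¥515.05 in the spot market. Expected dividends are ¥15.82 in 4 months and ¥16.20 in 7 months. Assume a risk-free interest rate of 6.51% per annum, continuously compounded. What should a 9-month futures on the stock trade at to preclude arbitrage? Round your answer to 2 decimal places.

¥508.19

PV(dividends) I = 15.82·e^(−0.0651·4/12) + 16.20·e^(−0.0651·7/12)
I = 15.4804 + 15.5963 = 31.0767
F = (S − I)·e^(rT) = (515.05 − 31.0767) · e^(0.0651·9/12)
= 483.9733 · e^0.048825 = 483.9733 × 1.050037 = ¥508.19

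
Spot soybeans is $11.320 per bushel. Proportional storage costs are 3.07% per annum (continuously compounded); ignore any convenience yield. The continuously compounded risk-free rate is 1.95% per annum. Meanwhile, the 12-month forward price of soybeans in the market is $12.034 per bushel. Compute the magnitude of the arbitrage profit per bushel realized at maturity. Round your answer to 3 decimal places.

Fair forward: F* = S·e^(carry·T), with carry = (r + u) = 0.0195 + 0.0307 = 0.0502
F* = 11.320 · e^(0.0502 × 12/12) = 11.320 · e^0.050200 = 11.320 × 1.051481 = $11.9028
Market $12.034 > fair $11.9028: forward overpriced → cash-and-carry (buy spot, short the forward).
At maturity, profit = |F_mkt − F*| = |12.034 − 11.9028| = $0.131 per bushel

$0.131 per bushel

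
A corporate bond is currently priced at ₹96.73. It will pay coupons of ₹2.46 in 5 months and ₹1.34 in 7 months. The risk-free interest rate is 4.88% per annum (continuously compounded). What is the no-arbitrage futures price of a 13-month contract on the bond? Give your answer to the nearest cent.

PV(coupons) I = 2.46·e^(−0.0488·5/12) + 1.34·e^(−0.0488·7/12)
I = 2.4105 + 1.3024 = 3.7129
F = (S − I)·e^(rT) = (96.73 − 3.7129) · e^(0.0488·13/12)
= 93.0171 · e^0.052867 = 93.0171 × 1.054289 = ₹98.07

₹98.07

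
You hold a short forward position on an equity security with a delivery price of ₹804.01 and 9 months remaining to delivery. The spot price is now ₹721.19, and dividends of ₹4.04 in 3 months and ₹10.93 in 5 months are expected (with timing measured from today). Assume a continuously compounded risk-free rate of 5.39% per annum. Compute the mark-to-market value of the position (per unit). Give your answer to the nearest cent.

₹65.64

PV(remaining dividends) I = 4.04·e^(−0.0539·3/12) + 10.93·e^(−0.0539·5/12) = 14.6732
Current forward F = (S − I)·e^(rT) = (721.19 − 14.6732)·e^(0.0539·9/12) = 706.5168 × 1.041253 = 735.6627
Value (long) = (F − K)·e^(−rT) = (735.6627 − 804.01) × 0.960381 = -65.6394
Short position value = −(long value) = ₹65.64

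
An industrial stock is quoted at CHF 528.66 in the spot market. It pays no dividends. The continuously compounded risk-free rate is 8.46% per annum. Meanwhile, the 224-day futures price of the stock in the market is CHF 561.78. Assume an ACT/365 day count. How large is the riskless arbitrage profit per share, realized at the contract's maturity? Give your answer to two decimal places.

Fair futures: F* = S·e^(carry·T), with carry = r = 0.0846
F* = 528.66 · e^(0.0846 × 224/365) = 528.66 · e^0.051919 = 528.66 × 1.053290 = CHF 556.8323
Market CHF 561.78 > fair CHF 556.8323: forward overpriced → cash-and-carry (buy spot, short the forward).
At maturity, profit = |F_mkt − F*| = |561.78 − 556.8323| = CHF 4.95 per share

CHF 4.95 per share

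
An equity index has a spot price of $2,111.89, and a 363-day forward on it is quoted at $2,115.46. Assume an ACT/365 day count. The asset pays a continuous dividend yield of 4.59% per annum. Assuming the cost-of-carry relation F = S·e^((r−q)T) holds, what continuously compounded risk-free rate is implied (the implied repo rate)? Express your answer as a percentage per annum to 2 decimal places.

4.76%

From F = S·e^((r−q)T): (r − q) = ln(F/S)/T
ln(2115.46/2111.89) = ln(1.001690) = 0.001689
(r − q) = 0.001689 / (363/365) = 0.001698
r = ln(F/S)/T + q = 0.001698 + 0.0459 = 0.047598
r = 4.76%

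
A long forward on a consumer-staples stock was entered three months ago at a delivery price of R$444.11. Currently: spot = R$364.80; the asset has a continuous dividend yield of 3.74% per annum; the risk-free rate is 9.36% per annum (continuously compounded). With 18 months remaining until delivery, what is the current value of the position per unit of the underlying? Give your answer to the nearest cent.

-R$41.04

Current fair forward for the remaining 18 months: F = S·e^((r − q)·T), (r − q) = 0.0936 − 0.0374 = 0.0562
F = 364.80 · e^(0.0562 × 18/12) = 364.80 × 1.087955 = 396.8860
Value of long forward = (F − K)·e^(−rT) = (396.8860 − 444.11) · e^(−0.0936·18/12)
= -47.2240 × 0.869011 = -41.04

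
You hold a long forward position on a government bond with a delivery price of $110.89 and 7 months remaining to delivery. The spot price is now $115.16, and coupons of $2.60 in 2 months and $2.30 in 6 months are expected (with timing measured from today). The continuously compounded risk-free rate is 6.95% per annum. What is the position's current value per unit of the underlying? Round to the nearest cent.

PV(remaining coupons) I = 2.60·e^(−0.0695·2/12) + 2.30·e^(−0.0695·6/12) = 4.7915
Current forward F = (S − I)·e^(rT) = (115.16 − 4.7915)·e^(0.0695·7/12) = 110.3685 × 1.041375 = 114.9350
Value (long) = (F − K)·e^(−rT) = (114.9350 − 110.89) × 0.960269 = 3.8843
Value = $3.88

$3.88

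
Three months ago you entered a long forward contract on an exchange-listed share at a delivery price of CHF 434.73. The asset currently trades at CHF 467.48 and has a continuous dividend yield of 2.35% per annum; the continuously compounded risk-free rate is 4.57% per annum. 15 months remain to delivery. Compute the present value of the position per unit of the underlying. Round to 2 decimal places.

CHF 43.36

Current fair forward for the remaining 15 months: F = S·e^((r − q)·T), (r − q) = 0.0457 − 0.0235 = 0.0222
F = 467.48 · e^(0.0222 × 15/12) = 467.48 × 1.028139 = 480.6344
Value of long forward = (F − K)·e^(−rT) = (480.6344 − 434.73) · e^(−0.0457·15/12)
= 45.9044 × 0.944476 = 43.36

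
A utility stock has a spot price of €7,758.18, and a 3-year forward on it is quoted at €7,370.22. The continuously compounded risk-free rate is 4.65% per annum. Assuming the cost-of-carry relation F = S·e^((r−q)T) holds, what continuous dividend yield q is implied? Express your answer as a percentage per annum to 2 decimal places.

6.36%

From F = S·e^((r−q)T): (r − q) = ln(F/S)/T
ln(7370.22/7758.18) = ln(0.949993) = -0.051301
(r − q) = -0.051301 / (3) = -0.017100
q = r − ln(F/S)/T = 0.0465 + 0.017100 = 0.063600
q = 6.36%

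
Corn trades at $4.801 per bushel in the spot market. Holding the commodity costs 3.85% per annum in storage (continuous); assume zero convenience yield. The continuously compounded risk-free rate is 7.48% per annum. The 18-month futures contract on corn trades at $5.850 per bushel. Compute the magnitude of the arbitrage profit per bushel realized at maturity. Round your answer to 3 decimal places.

$0.160 per bushel

Fair futures: F* = S·e^(carry·T), with carry = (r + u) = 0.0748 + 0.0385 = 0.1133
F* = 4.801 · e^(0.1133 × 18/12) = 4.801 · e^0.169950 = 4.801 × 1.185246 = $5.6904
Market $5.850 > fair $5.6904: forward overpriced → cash-and-carry (buy spot, short the forward).
At maturity, profit = |F_mkt − F*| = |5.850 − 5.6904| = $0.160 per bushel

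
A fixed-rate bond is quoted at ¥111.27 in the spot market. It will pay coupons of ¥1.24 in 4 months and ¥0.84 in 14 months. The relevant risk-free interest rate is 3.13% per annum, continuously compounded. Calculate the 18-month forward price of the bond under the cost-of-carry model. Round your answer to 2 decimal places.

¥114.48

PV(coupons) I = 1.24·e^(−0.0313·4/12) + 0.84·e^(−0.0313·14/12)
I = 1.2271 + 0.8099 = 2.0370
F = (S − I)·e^(rT) = (111.27 − 2.0370) · e^(0.0313·18/12)
= 109.2330 · e^0.046950 = 109.2330 × 1.048070 = ¥114.48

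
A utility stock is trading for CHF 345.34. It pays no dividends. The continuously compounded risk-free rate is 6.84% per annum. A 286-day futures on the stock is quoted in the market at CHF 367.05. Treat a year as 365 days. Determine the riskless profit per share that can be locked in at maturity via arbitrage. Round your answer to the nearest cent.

CHF 2.70 per share

Fair futures: F* = S·e^(carry·T), with carry = r = 0.0684
F* = 345.34 · e^(0.0684 × 286/365) = 345.34 · e^0.053596 = 345.34 × 1.055058 = CHF 364.3537
Market CHF 367.05 > fair CHF 364.3537: forward overpriced → cash-and-carry (buy spot, short the forward).
At maturity, profit = |F_mkt − F*| = |367.05 − 364.3537| = CHF 2.70 per share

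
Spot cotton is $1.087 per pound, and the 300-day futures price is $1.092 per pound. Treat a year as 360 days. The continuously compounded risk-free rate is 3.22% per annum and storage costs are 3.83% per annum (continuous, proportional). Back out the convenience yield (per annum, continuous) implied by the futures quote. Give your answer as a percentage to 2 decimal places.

6.50%

F = S·e^((r+u−y)T) ⇒ (r+u−y) = ln(F/S)/T
ln(1.092/1.087) = 0.004589; /T ⇒ 0.005507
y = r + u − ln(F/S)/T = 0.0322 + 0.0383 − 0.005507 = 0.064993
y = 6.50%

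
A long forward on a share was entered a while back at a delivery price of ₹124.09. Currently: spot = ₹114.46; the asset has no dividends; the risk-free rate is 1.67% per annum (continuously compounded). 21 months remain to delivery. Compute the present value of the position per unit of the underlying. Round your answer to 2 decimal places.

Current fair forward for the remaining 21 months: F = S·e^(r·T), r = 0.0167
F = 114.46 · e^(0.0167 × 21/12) = 114.46 × 1.029656 = 117.8544
Value of long forward = (F − K)·e^(−rT) = (117.8544 − 124.09) · e^(−0.0167·21/12)
= -6.2356 × 0.971198 = -6.06

-₹6.06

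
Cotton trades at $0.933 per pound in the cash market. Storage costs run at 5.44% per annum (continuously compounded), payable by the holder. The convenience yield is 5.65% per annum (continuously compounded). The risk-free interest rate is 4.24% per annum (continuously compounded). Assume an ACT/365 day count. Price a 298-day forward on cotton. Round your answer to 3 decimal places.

Net carry = r + u − y = 0.0424 + 0.0544 − 0.0565 = 0.0403
F = S·e^((r+u−y)T) = 0.933 · e^(0.0403 × 298/365) = 0.933 · e^0.032902
= 0.933 × 1.033449 = $0.964 per pound

$0.964 per pound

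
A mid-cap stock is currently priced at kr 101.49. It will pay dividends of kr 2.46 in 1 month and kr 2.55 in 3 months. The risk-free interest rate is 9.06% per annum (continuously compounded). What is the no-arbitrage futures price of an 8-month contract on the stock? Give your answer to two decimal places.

kr 102.57

PV(dividends) I = 2.46·e^(−0.0906·1/12) + 2.55·e^(−0.0906·3/12)
I = 2.4415 + 2.4929 = 4.9344
F = (S − I)·e^(rT) = (101.49 − 4.9344) · e^(0.0906·8/12)
= 96.5556 · e^0.060400 = 96.5556 × 1.062261 = kr 102.57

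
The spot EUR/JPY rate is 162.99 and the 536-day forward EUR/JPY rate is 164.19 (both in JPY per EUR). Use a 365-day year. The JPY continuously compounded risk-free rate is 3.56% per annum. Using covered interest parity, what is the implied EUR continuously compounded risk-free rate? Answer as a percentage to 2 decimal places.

3.06%

F = S·e^((r_JPY − r_EUR)T) ⇒ r_EUR = r_JPY − ln(F/S)/T
ln(164.19/162.99) = 0.007335; /(536/365) = 0.004995
r_EUR = 0.0356 − 0.004995 = 0.030605
r_EUR = 3.06%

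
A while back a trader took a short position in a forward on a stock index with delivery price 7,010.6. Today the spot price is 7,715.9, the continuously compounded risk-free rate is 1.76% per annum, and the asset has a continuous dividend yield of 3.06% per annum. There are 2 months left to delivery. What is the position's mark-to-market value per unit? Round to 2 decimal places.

-686.58

Current fair forward for the remaining 2 months: F = S·e^((r − q)·T), (r − q) = 0.0176 − 0.0306 = -0.0130
F = 7715.9 · e^(-0.0130 × 2/12) = 7715.9 × 0.99783568 = 7699.2003
Value of long forward = (F − K)·e^(−rT) = (7699.2003 − 7010.6) · e^(−0.0176·2/12)
= 688.6003 × 0.99707096 = 686.58
Short position value = −(long value) = -686.58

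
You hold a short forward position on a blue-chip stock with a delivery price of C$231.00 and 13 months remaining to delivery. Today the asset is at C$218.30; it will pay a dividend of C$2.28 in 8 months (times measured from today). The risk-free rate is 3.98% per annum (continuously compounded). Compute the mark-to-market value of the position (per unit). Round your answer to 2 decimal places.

C$5.17

PV(remaining dividends) I = 2.28·e^(−0.0398·8/12) = 2.2203
Current forward F = (S − I)·e^(rT) = (218.30 − 2.2203)·e^(0.0398·13/12) = 216.0797 × 1.044060 = 225.6002
Value (long) = (F − K)·e^(−rT) = (225.6002 − 231.00) × 0.957800 = -5.1719
Short position value = −(long value) = C$5.17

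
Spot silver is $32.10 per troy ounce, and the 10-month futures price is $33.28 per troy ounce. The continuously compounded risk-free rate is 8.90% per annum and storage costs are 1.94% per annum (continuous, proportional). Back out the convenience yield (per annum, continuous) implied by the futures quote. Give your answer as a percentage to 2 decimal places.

F = S·e^((r+u−y)T) ⇒ (r+u−y) = ln(F/S)/T
ln(33.28/32.10) = 0.036101; /T ⇒ 0.043321
y = r + u − ln(F/S)/T = 0.0890 + 0.0194 − 0.043321 = 0.065079
y = 6.51%

6.51%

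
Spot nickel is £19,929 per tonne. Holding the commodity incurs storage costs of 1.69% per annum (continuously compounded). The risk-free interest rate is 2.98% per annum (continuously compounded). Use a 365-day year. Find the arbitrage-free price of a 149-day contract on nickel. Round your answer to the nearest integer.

Net carry = r + u − y = 0.0298 + 0.0169 − 0.0000 = 0.0467
F = S·e^((r+u−y)T) = 19929 · e^(0.0467 × 149/365) = 19929 · e^0.019064
= 19929 × 1.019247 = £20,313 per tonne

£20,313 per tonne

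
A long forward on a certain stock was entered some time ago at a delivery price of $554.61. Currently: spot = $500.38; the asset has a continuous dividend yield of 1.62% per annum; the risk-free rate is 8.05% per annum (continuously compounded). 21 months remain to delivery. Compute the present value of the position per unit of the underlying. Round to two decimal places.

$4.66

Current fair forward for the remaining 21 months: F = S·e^((r − q)·T), (r − q) = 0.0805 − 0.0162 = 0.0643
F = 500.38 · e^(0.0643 × 21/12) = 500.38 × 1.119100 = 559.9753
Value of long forward = (F − K)·e^(−rT) = (559.9753 − 554.61) · e^(−0.0805·21/12)
= 5.3653 × 0.868598 = 4.66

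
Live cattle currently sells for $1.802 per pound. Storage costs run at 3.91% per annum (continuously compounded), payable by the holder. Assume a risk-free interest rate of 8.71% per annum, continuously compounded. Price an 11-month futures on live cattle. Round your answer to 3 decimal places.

Net carry = r + u − y = 0.0871 + 0.0391 − 0.0000 = 0.1262
F = S·e^((r+u−y)T) = 1.802 · e^(0.1262 × 11/12) = 1.802 · e^0.115683
= 1.802 × 1.122640 = $2.023 per pound

$2.023 per pound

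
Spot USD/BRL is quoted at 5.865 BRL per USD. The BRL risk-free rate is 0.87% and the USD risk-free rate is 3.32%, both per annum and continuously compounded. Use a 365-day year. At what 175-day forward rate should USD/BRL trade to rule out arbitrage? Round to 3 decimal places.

5.797

F = S·e^((r_BRL − r_USD)T) = 5.865 · e^((0.0087 − 0.0332) × 175/365)
= 5.865 · e^-0.011747 = 5.865 × 0.988322
F = 5.797 BRL per USD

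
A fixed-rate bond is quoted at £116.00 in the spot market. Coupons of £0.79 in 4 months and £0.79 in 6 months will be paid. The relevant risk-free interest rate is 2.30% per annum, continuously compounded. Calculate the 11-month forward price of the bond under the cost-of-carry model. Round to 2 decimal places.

PV(coupons) I = 0.79·e^(−0.0230·4/12) + 0.79·e^(−0.0230·6/12)
I = 0.7840 + 0.7810 = 1.5650
F = (S − I)·e^(rT) = (116.00 − 1.5650) · e^(0.0230·11/12)
= 114.4350 · e^0.021083 = 114.4350 × 1.021307 = £116.87

£116.87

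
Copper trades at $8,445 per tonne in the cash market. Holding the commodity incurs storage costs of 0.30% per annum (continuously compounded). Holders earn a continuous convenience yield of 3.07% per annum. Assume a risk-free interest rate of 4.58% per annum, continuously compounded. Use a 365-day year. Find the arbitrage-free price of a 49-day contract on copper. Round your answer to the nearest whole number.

$8,466 per tonne

Net carry = r + u − y = 0.0458 + 0.0030 − 0.0307 = 0.0181
F = S·e^((r+u−y)T) = 8445 · e^(0.0181 × 49/365) = 8445 · e^0.002430
= 8445 × 1.002433 = $8,466 per tonne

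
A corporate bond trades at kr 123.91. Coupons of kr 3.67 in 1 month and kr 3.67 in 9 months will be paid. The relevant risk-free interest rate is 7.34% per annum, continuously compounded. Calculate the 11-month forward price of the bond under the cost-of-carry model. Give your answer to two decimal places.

kr 124.92

PV(coupons) I = 3.67·e^(−0.0734·1/12) + 3.67·e^(−0.0734·9/12)
I = 3.6476 + 3.4734 = 7.1210
F = (S − I)·e^(rT) = (123.91 − 7.1210) · e^(0.0734·11/12)
= 116.7890 · e^0.067283 = 116.7890 × 1.069598 = kr 124.92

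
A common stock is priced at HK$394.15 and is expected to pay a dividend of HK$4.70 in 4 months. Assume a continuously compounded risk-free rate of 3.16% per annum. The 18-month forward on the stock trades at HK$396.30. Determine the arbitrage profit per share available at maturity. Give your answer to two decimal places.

HK$12.11 per share

PV(dividends) I = 4.70·e^(−0.0316·4/12) = 4.6508
Fair forward F* = (S − I)·e^(rT) = (394.15 − 4.6508)·e^0.047400 = 389.4992 × 1.048541 = 408.4059
Market HK$396.30 < fair 408.4059: forward underpriced → reverse cash-and-carry (short the stock, invest proceeds at r, pay the dividends, go long the forward).
Profit at T = |F_mkt − F*| = |396.30 − 408.4059| = HK$12.11 per share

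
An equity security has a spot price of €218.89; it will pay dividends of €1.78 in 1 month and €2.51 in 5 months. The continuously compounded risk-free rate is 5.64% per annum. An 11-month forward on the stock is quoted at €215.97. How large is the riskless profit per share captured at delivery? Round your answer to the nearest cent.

PV(dividends) I = 1.78·e^(−0.0564·1/12) + 2.51·e^(−0.0564·5/12) = 4.2234
Fair forward F* = (S − I)·e^(rT) = (218.89 − 4.2234)·e^0.051700 = 214.6666 × 1.053060 = 226.0568
Market €215.97 < fair 226.0568: forward underpriced → reverse cash-and-carry (short the stock, invest proceeds at r, pay the dividends, go long the forward).
Profit at T = |F_mkt − F*| = |215.97 − 226.0568| = €10.09 per share

€10.09 per share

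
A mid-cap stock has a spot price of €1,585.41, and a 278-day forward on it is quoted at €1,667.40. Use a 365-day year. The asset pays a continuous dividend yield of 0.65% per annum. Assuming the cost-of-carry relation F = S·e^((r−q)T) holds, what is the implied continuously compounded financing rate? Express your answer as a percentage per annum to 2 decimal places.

From F = S·e^((r−q)T): (r − q) = ln(F/S)/T
ln(1667.40/1585.41) = ln(1.051715) = 0.050422
(r − q) = 0.050422 / (278/365) = 0.066202
r = ln(F/S)/T + q = 0.066202 + 0.0065 = 0.072702
r = 7.27%

7.27%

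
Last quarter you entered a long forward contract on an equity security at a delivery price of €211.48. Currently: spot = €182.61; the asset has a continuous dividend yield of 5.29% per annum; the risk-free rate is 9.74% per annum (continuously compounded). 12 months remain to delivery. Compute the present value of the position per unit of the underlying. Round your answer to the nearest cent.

-€18.65

Current fair forward for the remaining 12 months: F = S·e^((r − q)·T), (r − q) = 0.0974 − 0.0529 = 0.0445
F = 182.61 · e^(0.0445 × 12/12) = 182.61 × 1.045505 = 190.9197
Value of long forward = (F − K)·e^(−rT) = (190.9197 − 211.48) · e^(−0.0974·12/12)
= -20.5603 × 0.907193 = -18.65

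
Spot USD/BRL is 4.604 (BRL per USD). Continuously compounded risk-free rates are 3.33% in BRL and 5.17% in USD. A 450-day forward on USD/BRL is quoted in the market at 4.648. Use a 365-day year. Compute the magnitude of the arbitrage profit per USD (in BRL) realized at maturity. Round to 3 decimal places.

Fair forward: F* = S·e^(carry·T), with carry = (r_BRL − r_USD) = 0.0333 − 0.0517 = -0.0184
F* = 4.604 · e^(-0.0184 × 450/365) = 4.604 · e^-0.022685 = 4.604 × 0.977570 = 4.5007
Market 4.648 > fair 4.5007: forward overpriced → cash-and-carry (buy spot, short the forward).
At maturity, profit = |F_mkt − F*| = |4.648 − 4.5007| = 0.147 per USD (in BRL)

0.147 per USD (in BRL)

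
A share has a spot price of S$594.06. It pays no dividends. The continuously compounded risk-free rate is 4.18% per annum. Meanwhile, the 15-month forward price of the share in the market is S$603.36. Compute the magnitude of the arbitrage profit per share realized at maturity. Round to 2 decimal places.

Fair forward: F* = S·e^(carry·T), with carry = r = 0.0418
F* = 594.06 · e^(0.0418 × 15/12) = 594.06 · e^0.052250 = 594.06 × 1.053639 = S$625.9248
Market S$603.36 < fair S$625.9248: forward underpriced → reverse cash-and-carry (short spot, go long the forward).
At maturity, profit = |F_mkt − F*| = |603.36 − 625.9248| = S$22.56 per share

S$22.56 per share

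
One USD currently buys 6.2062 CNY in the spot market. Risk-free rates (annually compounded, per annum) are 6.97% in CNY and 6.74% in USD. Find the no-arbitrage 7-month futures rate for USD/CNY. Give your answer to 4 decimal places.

6.2140

By covered interest parity, F = S · (1+r_CNY)^T / (1+r_USD)^T
= 6.2062 × 1.040087 / 1.038781 = 6.2062 × 1.001257
F = 6.2140 CNY per USD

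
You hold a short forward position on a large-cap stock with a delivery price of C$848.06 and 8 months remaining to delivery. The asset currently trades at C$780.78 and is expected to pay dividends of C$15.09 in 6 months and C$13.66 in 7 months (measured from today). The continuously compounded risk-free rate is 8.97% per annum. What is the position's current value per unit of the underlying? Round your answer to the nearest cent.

C$45.44

PV(remaining dividends) I = 15.09·e^(−0.0897·6/12) + 13.66·e^(−0.0897·7/12) = 27.3918
Current forward F = (S − I)·e^(rT) = (780.78 − 27.3918)·e^(0.0897·8/12) = 753.3882 × 1.061624 = 799.8150
Value (long) = (F − K)·e^(−rT) = (799.8150 − 848.06) × 0.941953 = -45.4445
Short position value = −(long value) = C$45.44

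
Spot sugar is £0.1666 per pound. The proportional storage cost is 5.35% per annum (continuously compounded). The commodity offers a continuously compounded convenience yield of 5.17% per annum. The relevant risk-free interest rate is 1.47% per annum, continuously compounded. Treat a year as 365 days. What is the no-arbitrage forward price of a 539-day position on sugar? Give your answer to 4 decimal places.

Net carry = r + u − y = 0.0147 + 0.0535 − 0.0517 = 0.0165
F = S·e^((r+u−y)T) = 0.1666 · e^(0.0165 × 539/365) = 0.1666 · e^0.024366
= 0.1666 × 1.024665 = £0.1707 per pound

£0.1707 per pound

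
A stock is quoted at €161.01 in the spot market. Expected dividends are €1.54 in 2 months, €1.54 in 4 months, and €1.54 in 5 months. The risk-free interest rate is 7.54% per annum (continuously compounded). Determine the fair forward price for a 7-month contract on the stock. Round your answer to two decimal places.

€163.53

PV(dividends) I = 1.54·e^(−0.0754·2/12) + 1.54·e^(−0.0754·4/12) + 1.54·e^(−0.0754·5/12)
I = 1.5208 + 1.5018 + 1.4924 = 4.5150
F = (S − I)·e^(rT) = (161.01 − 4.5150) · e^(0.0754·7/12)
= 156.4950 · e^0.043983 = 156.4950 × 1.044965 = €163.53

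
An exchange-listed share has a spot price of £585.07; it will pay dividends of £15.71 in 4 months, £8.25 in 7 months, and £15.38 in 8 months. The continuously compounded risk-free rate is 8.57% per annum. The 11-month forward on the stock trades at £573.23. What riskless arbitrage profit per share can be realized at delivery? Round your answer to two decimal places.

£18.94 per share

PV(dividends) I = 15.71·e^(−0.0857·4/12) + 8.25·e^(−0.0857·7/12) + 15.38·e^(−0.0857·8/12) = 37.6412
Fair forward F* = (S − I)·e^(rT) = (585.07 − 37.6412)·e^0.078558 = 547.4288 × 1.081726 = 592.1680
Market £573.23 < fair 592.1680: forward underpriced → reverse cash-and-carry (short the stock, invest proceeds at r, pay the dividends, go long the forward).
Profit at T = |F_mkt − F*| = |573.23 − 592.1680| = £18.94 per share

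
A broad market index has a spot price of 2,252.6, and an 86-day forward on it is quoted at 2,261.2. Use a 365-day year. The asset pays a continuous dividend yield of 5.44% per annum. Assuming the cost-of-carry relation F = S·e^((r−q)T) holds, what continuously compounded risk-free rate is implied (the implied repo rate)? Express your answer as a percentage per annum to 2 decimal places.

7.06%

From F = S·e^((r−q)T): (r − q) = ln(F/S)/T
ln(2261.2/2252.6) = ln(1.003818) = 0.003811
(r − q) = 0.003811 / (86/365) = 0.016175
r = ln(F/S)/T + q = 0.016175 + 0.0544 = 0.070575
r = 7.06%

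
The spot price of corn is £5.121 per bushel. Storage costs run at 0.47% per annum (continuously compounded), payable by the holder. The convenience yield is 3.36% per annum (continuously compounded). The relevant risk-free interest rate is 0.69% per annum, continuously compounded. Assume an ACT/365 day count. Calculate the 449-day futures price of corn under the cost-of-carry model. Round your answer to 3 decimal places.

Net carry = r + u − y = 0.0069 + 0.0047 − 0.0336 = -0.0220
F = S·e^((r+u−y)T) = 5.121 · e^(-0.0220 × 449/365) = 5.121 · e^-0.027063
= 5.121 × 0.973300 = £4.984 per bushel

£4.984 per bushel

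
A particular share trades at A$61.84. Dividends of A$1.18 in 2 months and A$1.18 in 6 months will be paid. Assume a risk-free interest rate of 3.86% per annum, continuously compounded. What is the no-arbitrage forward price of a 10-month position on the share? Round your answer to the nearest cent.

A$61.46

PV(dividends) I = 1.18·e^(−0.0386·2/12) + 1.18·e^(−0.0386·6/12)
I = 1.1724 + 1.1574 = 2.3298
F = (S − I)·e^(rT) = (61.84 − 2.3298) · e^(0.0386·10/12)
= 59.5102 · e^0.032167 = 59.5102 × 1.032690 = A$61.46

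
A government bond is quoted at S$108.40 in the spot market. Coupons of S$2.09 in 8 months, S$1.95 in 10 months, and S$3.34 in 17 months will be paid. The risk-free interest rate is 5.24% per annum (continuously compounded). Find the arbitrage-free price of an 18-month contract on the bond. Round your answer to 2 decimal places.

S$109.71

PV(coupons) I = 2.09·e^(−0.0524·8/12) + 1.95·e^(−0.0524·10/12) + 3.34·e^(−0.0524·17/12)
I = 2.0182 + 1.8667 + 3.1010 = 6.9859
F = (S − I)·e^(rT) = (108.40 − 6.9859) · e^(0.0524·18/12)
= 101.4141 · e^0.078600 = 101.4141 × 1.081772 = S$109.71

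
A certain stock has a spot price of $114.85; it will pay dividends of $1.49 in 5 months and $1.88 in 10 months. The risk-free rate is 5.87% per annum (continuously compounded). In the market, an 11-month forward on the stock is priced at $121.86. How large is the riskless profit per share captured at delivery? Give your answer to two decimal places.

PV(dividends) I = 1.49·e^(−0.0587·5/12) + 1.88·e^(−0.0587·10/12) = 3.2442
Fair forward F* = (S − I)·e^(rT) = (114.85 − 3.2442)·e^0.053808 = 111.6058 × 1.055282 = 117.7756
Market $121.86 > fair 117.7756: forward overpriced → cash-and-carry (borrow at r, buy the stock and collect the dividends, short the forward).
Profit at T = |F_mkt − F*| = |121.86 − 117.7756| = $4.08 per share

$4.08 per share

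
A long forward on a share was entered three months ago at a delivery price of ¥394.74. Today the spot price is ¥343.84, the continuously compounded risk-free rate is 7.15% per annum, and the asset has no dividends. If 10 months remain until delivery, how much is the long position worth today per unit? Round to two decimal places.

-¥28.07

Current fair forward for the remaining 10 months: F = S·e^(r·T), r = 0.0715
F = 343.84 · e^(0.0715 × 10/12) = 343.84 × 1.061394 = 364.9497
Value of long forward = (F − K)·e^(−rT) = (364.9497 − 394.74) · e^(−0.0715·10/12)
= -29.7903 × 0.942157 = -28.07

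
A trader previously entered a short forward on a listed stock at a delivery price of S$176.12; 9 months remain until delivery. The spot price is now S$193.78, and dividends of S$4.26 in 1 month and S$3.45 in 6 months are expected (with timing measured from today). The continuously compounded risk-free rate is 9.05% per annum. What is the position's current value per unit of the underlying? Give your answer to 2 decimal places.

-S$21.69

PV(remaining dividends) I = 4.26·e^(−0.0905·1/12) + 3.45·e^(−0.0905·6/12) = 7.5254
Current forward F = (S − I)·e^(rT) = (193.78 − 7.5254)·e^(0.0905·9/12) = 186.2546 × 1.070232 = 199.3356
Value (long) = (F − K)·e^(−rT) = (199.3356 − 176.12) × 0.934377 = 21.6921
Short position value = −(long value) = -S$21.69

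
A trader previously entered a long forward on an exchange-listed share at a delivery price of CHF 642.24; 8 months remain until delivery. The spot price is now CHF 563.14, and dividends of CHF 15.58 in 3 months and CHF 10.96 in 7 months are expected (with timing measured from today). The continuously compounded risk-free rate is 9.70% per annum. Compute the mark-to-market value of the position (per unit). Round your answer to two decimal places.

PV(remaining dividends) I = 15.58·e^(−0.0970·3/12) + 10.96·e^(−0.0970·7/12) = 25.5638
Current forward F = (S − I)·e^(rT) = (563.14 − 25.5638)·e^(0.0970·8/12) = 537.5762 × 1.066803 = 573.4879
Value (long) = (F − K)·e^(−rT) = (573.4879 − 642.24) × 0.937380 = -64.4468
Value = -CHF 64.45

-CHF 64.45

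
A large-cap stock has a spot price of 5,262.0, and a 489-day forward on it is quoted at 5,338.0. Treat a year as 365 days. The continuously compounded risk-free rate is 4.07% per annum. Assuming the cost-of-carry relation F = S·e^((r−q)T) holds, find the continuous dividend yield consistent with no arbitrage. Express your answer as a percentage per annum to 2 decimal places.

3.00%

From F = S·e^((r−q)T): (r − q) = ln(F/S)/T
ln(5338.0/5262.0) = ln(1.014443) = 0.014340
(r − q) = 0.014340 / (489/365) = 0.010704
q = r − ln(F/S)/T = 0.0407 − 0.010704 = 0.029996
q = 3.00%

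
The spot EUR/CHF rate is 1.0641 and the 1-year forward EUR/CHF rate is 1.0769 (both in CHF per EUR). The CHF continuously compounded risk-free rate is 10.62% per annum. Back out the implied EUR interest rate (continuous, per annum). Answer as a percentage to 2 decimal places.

9.42%

F = S·e^((r_CHF − r_EUR)T) ⇒ r_EUR = r_CHF − ln(F/S)/T
ln(1.0769/1.0641) = 0.011957; /(12/12) = 0.011957
r_EUR = 0.1062 − 0.011957 = 0.094243
r_EUR = 9.42%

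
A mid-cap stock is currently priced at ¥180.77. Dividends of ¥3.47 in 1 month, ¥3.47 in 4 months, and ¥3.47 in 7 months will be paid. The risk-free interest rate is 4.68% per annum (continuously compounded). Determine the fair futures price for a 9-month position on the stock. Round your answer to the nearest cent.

¥176.61

PV(dividends) I = 3.47·e^(−0.0468·1/12) + 3.47·e^(−0.0468·4/12) + 3.47·e^(−0.0468·7/12)
I = 3.4565 + 3.4163 + 3.3766 = 10.2494
F = (S − I)·e^(rT) = (180.77 − 10.2494) · e^(0.0468·9/12)
= 170.5206 · e^0.035100 = 170.5206 × 1.035723 = ¥176.61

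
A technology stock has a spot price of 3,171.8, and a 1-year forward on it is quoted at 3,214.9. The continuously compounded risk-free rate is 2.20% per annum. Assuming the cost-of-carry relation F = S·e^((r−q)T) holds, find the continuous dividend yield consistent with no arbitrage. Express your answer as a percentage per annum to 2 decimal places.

From F = S·e^((r−q)T): (r − q) = ln(F/S)/T
ln(3214.9/3171.8) = ln(1.013588) = 0.013497
(r − q) = 0.013497 / (1) = 0.013497
q = r − ln(F/S)/T = 0.0220 − 0.013497 = 0.008503
q = 0.85%

0.85%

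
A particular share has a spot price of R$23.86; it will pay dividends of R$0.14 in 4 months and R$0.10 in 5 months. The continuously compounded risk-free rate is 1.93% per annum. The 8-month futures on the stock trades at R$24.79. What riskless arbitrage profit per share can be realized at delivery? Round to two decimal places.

PV(dividends) I = 0.14·e^(−0.0193·4/12) + 0.10·e^(−0.0193·5/12) = 0.2383
Fair futures F* = (S − I)·e^(rT) = (23.86 − 0.2383)·e^0.012867 = 23.6217 × 1.012950 = 23.9276
Market R$24.79 > fair 23.9276: forward overpriced → cash-and-carry (borrow at r, buy the stock and collect the dividends, short the forward).
Profit at T = |F_mkt − F*| = |24.79 − 23.9276| = R$0.86 per share

R$0.86 per share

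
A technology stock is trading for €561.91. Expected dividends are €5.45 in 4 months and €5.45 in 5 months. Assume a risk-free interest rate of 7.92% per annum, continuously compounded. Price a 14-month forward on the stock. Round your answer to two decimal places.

€604.70

PV(dividends) I = 5.45·e^(−0.0792·4/12) + 5.45·e^(−0.0792·5/12)
I = 5.3080 + 5.2731 = 10.5811
F = (S − I)·e^(rT) = (561.91 − 10.5811) · e^(0.0792·14/12)
= 551.3289 · e^0.092400 = 551.3289 × 1.096803 = €604.70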